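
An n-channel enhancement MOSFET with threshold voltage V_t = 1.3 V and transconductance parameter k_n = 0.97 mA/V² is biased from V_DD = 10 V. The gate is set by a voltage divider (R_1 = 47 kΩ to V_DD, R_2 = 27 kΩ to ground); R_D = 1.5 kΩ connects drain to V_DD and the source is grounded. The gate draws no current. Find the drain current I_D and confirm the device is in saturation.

V_G = V_DD·R_2/(R_1+R_2) = 10×27/74 = 3.65 V. With the source grounded, V_GS = V_G = 3.65 V.
Assume saturation: I_D = (k_n/2)(V_GS − V_t)² = (0.97/2)×(3.65 − 1.3)² = 0.485×2.35² = 2.68 mA.
V_DS = V_DD − I_D·R_D = 10 − 2.68×1.5 = 5.99 V.
Saturation requires V_DS ≥ V_GS − V_t = 2.35 V; 5.99 ≥ 2.35 ✓.

I_D ≈ 2.7 mA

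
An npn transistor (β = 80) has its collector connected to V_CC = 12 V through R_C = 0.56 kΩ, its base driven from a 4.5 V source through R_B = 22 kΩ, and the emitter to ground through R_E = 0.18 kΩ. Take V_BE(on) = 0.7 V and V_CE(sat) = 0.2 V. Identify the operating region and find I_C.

active; I_C ≈ 8.3 mA

Assume active. Base-emitter loop: I_B = (V_BB − V_BE)/(R_B + (β+1)R_E) = (4.5 − 0.7)/(22 + 81×0.18) = 0.104 mA.
I_C = β·I_B = 80×0.104 = 8.31 mA.
V_CE = V_CC − I_C·R_C − I_E·R_E = 12 − 8.31×0.56 − 8.41×0.18 = 5.83 V > V_CE(sat), so the active-region assumption holds.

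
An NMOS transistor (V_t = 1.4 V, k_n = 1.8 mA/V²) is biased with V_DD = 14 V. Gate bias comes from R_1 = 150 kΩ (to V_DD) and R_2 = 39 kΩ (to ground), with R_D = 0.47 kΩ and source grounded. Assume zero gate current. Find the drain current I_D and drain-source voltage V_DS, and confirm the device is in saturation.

I_D ≈ 2 mA, V_DS ≈ 13 V

V_G = V_DD·R_2/(R_1+R_2) = 14×39/189 = 2.89 V. With the source grounded, V_GS = V_G = 2.89 V.
Assume saturation: I_D = (k_n/2)(V_GS − V_t)² = (1.8/2)×(2.89 − 1.4)² = 0.9×1.49² = 2 mA.
V_DS = V_DD − I_D·R_D = 14 − 2×0.47 = 13.1 V.
Saturation requires V_DS ≥ V_GS − V_t = 1.49 V; 13.1 ≥ 1.49 ✓.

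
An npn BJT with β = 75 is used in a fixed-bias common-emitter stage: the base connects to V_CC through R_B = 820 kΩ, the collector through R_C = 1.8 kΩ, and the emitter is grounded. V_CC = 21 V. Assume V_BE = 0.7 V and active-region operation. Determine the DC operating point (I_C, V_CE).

I_C ≈ 1.9 mA, V_CE ≈ 18 V

Base loop: V_CC = I_B·R_B + V_BE, so I_B = (21 − 0.7)/820 kΩ = 0.0248 mA.
In the active region I_C = β·I_B = 75 × 0.0248 = 1.86 mA.
Collector loop: V_CE = V_CC − I_C·R_C = 21 − 1.86×1.8 = 17.7 V.
Since V_CE = 17.7 V > V_CE(sat) ≈ 0.2 V, the transistor is in the active region as assumed.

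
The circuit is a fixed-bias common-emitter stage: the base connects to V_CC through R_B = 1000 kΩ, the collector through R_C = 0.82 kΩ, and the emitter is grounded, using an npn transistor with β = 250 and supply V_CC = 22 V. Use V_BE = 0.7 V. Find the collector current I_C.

Base loop: V_CC = I_B·R_B + V_BE, so I_B = (22 − 0.7)/1000 kΩ = 0.0213 mA.
In the active region I_C = β·I_B = 250 × 0.0213 = 5.33 mA.
Collector loop: V_CE = V_CC − I_C·R_C = 22 − 5.33×0.82 = 17.6 V.
Since V_CE = 17.6 V > V_CE(sat) ≈ 0.2 V, the transistor is in the active region as assumed.

I_C ≈ 5.3 mA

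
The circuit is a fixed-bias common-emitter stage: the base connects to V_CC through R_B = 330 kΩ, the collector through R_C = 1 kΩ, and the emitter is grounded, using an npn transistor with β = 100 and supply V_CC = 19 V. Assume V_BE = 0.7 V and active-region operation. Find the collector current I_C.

I_C ≈ 5.5 mA

Base loop: V_CC = I_B·R_B + V_BE, so I_B = (19 − 0.7)/330 kΩ = 0.0555 mA.
In the active region I_C = β·I_B = 100 × 0.0555 = 5.55 mA.
Collector loop: V_CE = V_CC − I_C·R_C = 19 − 5.55×1 = 13.5 V.
Since V_CE = 13.5 V > V_CE(sat) ≈ 0.2 V, the transistor is in the active region as assumed.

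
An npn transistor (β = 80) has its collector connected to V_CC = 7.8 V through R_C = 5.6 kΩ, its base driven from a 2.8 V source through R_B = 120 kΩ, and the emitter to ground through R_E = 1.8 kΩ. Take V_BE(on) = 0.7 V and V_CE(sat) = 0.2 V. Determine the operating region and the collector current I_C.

Assume active. Base-emitter loop: I_B = (V_BB − V_BE)/(R_B + (β+1)R_E) = (2.8 − 0.7)/(120 + 81×1.8) = 0.0079 mA.
I_C = β·I_B = 80×0.0079 = 0.632 mA.
V_CE = V_CC − I_C·R_C − I_E·R_E = 7.8 − 0.632×5.6 − 0.64×1.8 = 3.11 V > V_CE(sat), so the active-region assumption holds.

active; I_C ≈ 0.63 mA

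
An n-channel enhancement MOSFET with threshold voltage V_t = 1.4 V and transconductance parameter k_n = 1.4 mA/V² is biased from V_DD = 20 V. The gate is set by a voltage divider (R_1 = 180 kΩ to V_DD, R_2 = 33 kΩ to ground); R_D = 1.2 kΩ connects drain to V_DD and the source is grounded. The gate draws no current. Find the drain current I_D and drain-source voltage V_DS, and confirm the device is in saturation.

V_G = V_DD·R_2/(R_1+R_2) = 20×33/213 = 3.1 V. With the source grounded, V_GS = V_G = 3.1 V.
Assume saturation: I_D = (k_n/2)(V_GS − V_t)² = (1.4/2)×(3.1 − 1.4)² = 0.7×1.7² = 2.02 mA.
V_DS = V_DD − I_D·R_D = 20 − 2.02×1.2 = 17.6 V.
Saturation requires V_DS ≥ V_GS − V_t = 1.7 V; 17.6 ≥ 1.7 ✓.

I_D ≈ 2 mA, V_DS ≈ 18 V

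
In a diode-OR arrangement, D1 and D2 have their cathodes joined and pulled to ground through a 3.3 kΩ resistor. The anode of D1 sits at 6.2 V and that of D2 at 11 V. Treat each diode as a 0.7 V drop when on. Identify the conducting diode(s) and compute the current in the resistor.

Assume both conduct. Then node N would need to be at both 6.2−0.7 = 5.5 V and 11−0.7 = 10.3 V, which is impossible.
Assume only D2 conducts: V_N = 11 − 0.7 = 10.3 V, so I_R = 10.3/3.3 = 3.12 mA.
Check D1: its anode-to-cathode voltage is 6.2 − 10.3 = -4.1 V < 0.7 V, so it is off. The assumption is consistent.

Only D2 conducts; I_R ≈ 3.1 mA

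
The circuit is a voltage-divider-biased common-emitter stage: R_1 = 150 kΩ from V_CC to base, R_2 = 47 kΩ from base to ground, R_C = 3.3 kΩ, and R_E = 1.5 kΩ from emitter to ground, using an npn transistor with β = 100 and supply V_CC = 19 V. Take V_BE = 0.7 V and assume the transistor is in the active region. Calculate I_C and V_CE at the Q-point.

Thevenize the base divider: V_Th = V_CC·R_2/(R_1+R_2) = 19×47/197 = 4.53 V, R_Th = R_1‖R_2 = 35.8 kΩ.
Base-emitter loop: V_Th = I_B·R_Th + V_BE + (β+1)I_B·R_E, so I_B = (4.53 − 0.7) / (35.8 + 101×1.5) = 0.0205 mA.
I_C = β·I_B = 100×0.0205 = 2.05 mA, and I_E = (β+1)I_B = 2.07 mA.
V_CE = V_CC − I_C·R_C − I_E·R_E = 19 − 2.05×3.3 − 2.07×1.5 = 9.15 V.
V_CE = 9.15 V > 0.2 V confirms active-region operation.

I_C ≈ 2 mA, V_CE ≈ 9.1 V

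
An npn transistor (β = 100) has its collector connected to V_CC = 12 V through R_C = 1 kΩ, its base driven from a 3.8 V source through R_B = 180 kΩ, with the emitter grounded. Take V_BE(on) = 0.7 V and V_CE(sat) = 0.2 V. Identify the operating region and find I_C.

Assume active. Base-emitter loop: I_B = (V_BB − V_BE)/R_B = (3.8 − 0.7)/180 = 0.0172 mA.
I_C = β·I_B = 100×0.0172 = 1.72 mA.
V_CE = V_CC − I_C·R_C = 12 − 1.72×1 = 10.3 V > V_CE(sat), so the active-region assumption holds.

active; I_C ≈ 1.7 mA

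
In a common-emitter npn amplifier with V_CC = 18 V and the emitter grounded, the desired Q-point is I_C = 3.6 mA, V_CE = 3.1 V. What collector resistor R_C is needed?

Collector loop: V_CC = I_C·R_C + V_CE.
R_C = (V_CC − V_CE)/I_C = (18 − 3.1)/3.6 = 4.14 kΩ.

R_C ≈ 4.1 kΩ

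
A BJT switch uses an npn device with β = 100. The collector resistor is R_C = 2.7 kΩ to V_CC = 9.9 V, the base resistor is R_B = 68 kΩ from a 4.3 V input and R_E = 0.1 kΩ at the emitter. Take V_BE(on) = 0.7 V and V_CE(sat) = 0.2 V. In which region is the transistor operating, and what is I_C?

Assume active: I_B = (4.3 − 0.7)/(68 + 101×0.1) = 0.0461 mA, I_C = β·I_B = 4.61 mA.
Then V_CE = 9.9 − 4.61×2.7 − 4.66×0.1 = -3.01 V < 0.2 V — the active assumption fails.
Re-solve with V_CE = 0.2 V. KCL at the emitter: V_E/R_E = (V_BB−0.7−V_E)/R_B + (V_CC−0.2−V_E)/R_C, giving V_E = 0.351 V.
I_C = (V_CC − 0.2 − V_E)/R_C = (9.7 − 0.351)/2.7 = 3.46 mA.
Check: I_B = (3.6 − 0.351)/68 = 0.0478 mA, and β·I_B = 4.78 mA > I_C, confirming saturation.

saturation; I_C ≈ 3.5 mA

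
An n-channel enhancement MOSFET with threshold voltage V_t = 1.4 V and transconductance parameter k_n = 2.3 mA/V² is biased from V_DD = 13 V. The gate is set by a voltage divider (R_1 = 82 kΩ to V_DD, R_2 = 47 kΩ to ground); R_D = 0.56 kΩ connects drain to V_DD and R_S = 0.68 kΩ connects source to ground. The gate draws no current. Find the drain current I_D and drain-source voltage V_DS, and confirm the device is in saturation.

I_D ≈ 2.7 mA, V_DS ≈ 9.7 V

V_G = V_DD·R_2/(R_1+R_2) = 13×47/129 = 4.74 V.
Assume saturation: I_D = (k_n/2)(V_GS − V_t)² with V_GS = V_G − I_D·R_S = 4.74 − 0.68·I_D.
Substituting gives 0.532·I_D² − 6.22·I_D + 12.8 = 0, with roots I_D = 2.67 or 9.03 mA.
The root I_D = 9.03 mA gives V_GS = -1.4 V ≤ V_t, so take I_D = 2.67 mA.
Then V_GS = 2.92 V and V_DS = V_DD − I_D(R_D+R_S) = 13 − 2.67×1.24 = 9.69 V.
Saturation requires V_DS ≥ V_GS − V_t = 1.52 V; 9.69 ≥ 1.52 ✓.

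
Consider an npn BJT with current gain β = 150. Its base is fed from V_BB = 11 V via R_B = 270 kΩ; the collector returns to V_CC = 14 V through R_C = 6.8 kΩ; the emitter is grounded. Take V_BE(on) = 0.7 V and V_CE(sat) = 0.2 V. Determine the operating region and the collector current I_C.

saturation; I_C ≈ 2 mA

Assume active: I_B = (11 − 0.7)/270 = 0.0381 mA, giving I_C = β·I_B = 5.72 mA.
But then V_CE = 14 − 5.72×6.8 = -24.9 V < V_CE(sat) = 0.2 V — impossible in the active region.
So the transistor is saturated. With V_CE = 0.2 V, I_C = (V_CC − 0.2)/R_C = 13.8/6.8 = 2.03 mA.
Check: β·I_B = 5.72 mA > I_C = 2.03 mA, confirming saturation.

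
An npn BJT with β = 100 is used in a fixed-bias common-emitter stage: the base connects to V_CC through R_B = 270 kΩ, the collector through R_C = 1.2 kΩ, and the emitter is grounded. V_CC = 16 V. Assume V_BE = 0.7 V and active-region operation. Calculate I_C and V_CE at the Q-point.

Base loop: V_CC = I_B·R_B + V_BE, so I_B = (16 − 0.7)/270 kΩ = 0.0567 mA.
In the active region I_C = β·I_B = 100 × 0.0567 = 5.67 mA.
Collector loop: V_CE = V_CC − I_C·R_C = 16 − 5.67×1.2 = 9.2 V.
Since V_CE = 9.2 V > V_CE(sat) ≈ 0.2 V, the transistor is in the active region as assumed.

I_C ≈ 5.7 mA, V_CE ≈ 9.2 V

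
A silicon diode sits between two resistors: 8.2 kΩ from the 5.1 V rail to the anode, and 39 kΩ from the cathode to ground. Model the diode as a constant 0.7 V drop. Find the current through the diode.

The two resistors are in series with the diode, so KVL gives 5.1 = I·8.2 + 0.7 + I·39.
I = (5.1 − 0.7) / (8.2 + 39) kΩ = 4.4 / 47.2 = 0.0932 mA.

I ≈ 0.093 mA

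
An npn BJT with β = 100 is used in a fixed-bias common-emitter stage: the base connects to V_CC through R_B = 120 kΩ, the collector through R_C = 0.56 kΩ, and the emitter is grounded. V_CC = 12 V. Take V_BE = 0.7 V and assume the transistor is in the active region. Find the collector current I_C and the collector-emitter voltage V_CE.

I_C ≈ 9.4 mA, V_CE ≈ 6.7 V

Base loop: V_CC = I_B·R_B + V_BE, so I_B = (12 − 0.7)/120 kΩ = 0.0942 mA.
In the active region I_C = β·I_B = 100 × 0.0942 = 9.42 mA.
Collector loop: V_CE = V_CC − I_C·R_C = 12 − 9.42×0.56 = 6.73 V.
Since V_CE = 6.73 V > V_CE(sat) ≈ 0.2 V, the transistor is in the active region as assumed.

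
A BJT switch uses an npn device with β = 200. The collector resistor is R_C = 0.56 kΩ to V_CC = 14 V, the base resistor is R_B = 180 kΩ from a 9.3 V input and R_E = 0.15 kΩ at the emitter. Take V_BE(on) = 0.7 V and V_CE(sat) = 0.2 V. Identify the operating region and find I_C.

Assume active. Base-emitter loop: I_B = (V_BB − V_BE)/(R_B + (β+1)R_E) = (9.3 − 0.7)/(180 + 201×0.15) = 0.0409 mA.
I_C = β·I_B = 200×0.0409 = 8.18 mA.
V_CE = V_CC − I_C·R_C − I_E·R_E = 14 − 8.18×0.56 − 8.23×0.15 = 8.18 V > V_CE(sat), so the active-region assumption holds.

active; I_C ≈ 8.2 mA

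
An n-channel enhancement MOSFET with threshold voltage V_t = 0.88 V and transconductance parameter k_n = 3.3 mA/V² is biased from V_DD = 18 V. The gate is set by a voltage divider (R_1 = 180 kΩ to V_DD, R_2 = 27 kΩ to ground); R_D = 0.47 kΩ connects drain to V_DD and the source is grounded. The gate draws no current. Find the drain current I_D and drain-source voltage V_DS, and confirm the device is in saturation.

V_G = V_DD·R_2/(R_1+R_2) = 18×27/207 = 2.35 V. With the source grounded, V_GS = V_G = 2.35 V.
Assume saturation: I_D = (k_n/2)(V_GS − V_t)² = (3.3/2)×(2.35 − 0.88)² = 1.65×1.47² = 3.55 mA.
V_DS = V_DD − I_D·R_D = 18 − 3.55×0.47 = 16.3 V.
Saturation requires V_DS ≥ V_GS − V_t = 1.47 V; 16.3 ≥ 1.47 ✓.

I_D ≈ 3.6 mA, V_DS ≈ 16 V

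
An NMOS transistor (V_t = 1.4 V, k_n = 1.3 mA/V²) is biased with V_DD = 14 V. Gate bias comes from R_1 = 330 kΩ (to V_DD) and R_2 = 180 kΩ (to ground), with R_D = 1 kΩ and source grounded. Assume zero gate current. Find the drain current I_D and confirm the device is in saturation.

V_G = V_DD·R_2/(R_1+R_2) = 14×180/510 = 4.94 V. With the source grounded, V_GS = V_G = 4.94 V.
Assume saturation: I_D = (k_n/2)(V_GS − V_t)² = (1.3/2)×(4.94 − 1.4)² = 0.65×3.54² = 8.15 mA.
V_DS = V_DD − I_D·R_D = 14 − 8.15×1 = 5.85 V.
Saturation requires V_DS ≥ V_GS − V_t = 3.54 V; 5.85 ≥ 3.54 ✓.

I_D ≈ 8.2 mA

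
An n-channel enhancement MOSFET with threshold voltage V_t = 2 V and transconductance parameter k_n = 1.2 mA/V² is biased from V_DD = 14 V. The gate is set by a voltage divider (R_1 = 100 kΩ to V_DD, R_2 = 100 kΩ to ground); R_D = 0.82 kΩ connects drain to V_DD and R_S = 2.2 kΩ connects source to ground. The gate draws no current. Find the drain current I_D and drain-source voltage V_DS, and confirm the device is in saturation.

I_D ≈ 1.5 mA, V_DS ≈ 9.3 V

V_G = V_DD·R_2/(R_1+R_2) = 14×100/200 = 7 V.
Assume saturation: I_D = (k_n/2)(V_GS − V_t)² with V_GS = V_G − I_D·R_S = 7 − 2.2·I_D.
Substituting gives 2.9·I_D² − 14.2·I_D + 15 = 0, with roots I_D = 1.54 or 3.35 mA.
The root I_D = 3.35 mA gives V_GS = -0.362 V ≤ V_t, so take I_D = 1.54 mA.
Then V_GS = 3.6 V and V_DS = V_DD − I_D(R_D+R_S) = 14 − 1.54×3.02 = 9.34 V.
Saturation requires V_DS ≥ V_GS − V_t = 1.6 V; 9.34 ≥ 1.6 ✓.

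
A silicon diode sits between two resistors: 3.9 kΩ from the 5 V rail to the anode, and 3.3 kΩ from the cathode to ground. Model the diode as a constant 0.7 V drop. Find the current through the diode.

The two resistors are in series with the diode, so KVL gives 5 = I·3.9 + 0.7 + I·3.3.
I = (5 − 0.7) / (3.9 + 3.3) kΩ = 4.3 / 7.2 = 0.597 mA.

I ≈ 0.6 mA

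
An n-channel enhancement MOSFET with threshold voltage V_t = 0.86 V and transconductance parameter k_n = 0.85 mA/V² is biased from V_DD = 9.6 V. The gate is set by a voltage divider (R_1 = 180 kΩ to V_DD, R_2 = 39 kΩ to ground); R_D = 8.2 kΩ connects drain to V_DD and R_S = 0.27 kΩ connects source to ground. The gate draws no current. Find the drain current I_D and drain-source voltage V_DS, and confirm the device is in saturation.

I_D ≈ 0.26 mA, V_DS ≈ 7.4 V

V_G = V_DD·R_2/(R_1+R_2) = 9.6×39/219 = 1.71 V.
Assume saturation: I_D = (k_n/2)(V_GS − V_t)² with V_GS = V_G − I_D·R_S = 1.71 − 0.27·I_D.
Substituting gives 0.031·I_D² − 1.19·I_D + 0.307 = 0, with roots I_D = 0.258 or 38.3 mA.
The root I_D = 38.3 mA gives V_GS = -8.63 V ≤ V_t, so take I_D = 0.258 mA.
Then V_GS = 1.64 V and V_DS = V_DD − I_D(R_D+R_S) = 9.6 − 0.258×8.47 = 7.41 V.
Saturation requires V_DS ≥ V_GS − V_t = 0.78 V; 7.41 ≥ 0.78 ✓.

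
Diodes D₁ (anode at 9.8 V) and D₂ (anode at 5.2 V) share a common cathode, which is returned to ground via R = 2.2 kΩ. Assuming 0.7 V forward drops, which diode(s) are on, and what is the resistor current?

Assume both conduct. Then node N would need to be at both 9.8−0.7 = 9.1 V and 5.2−0.7 = 4.5 V, which is impossible.
Assume only D₁ conducts: V_N = 9.8 − 0.7 = 9.1 V, so I_R = 9.1/2.2 = 4.14 mA.
Check D₂: its anode-to-cathode voltage is 5.2 − 9.1 = -3.9 V < 0.7 V, so it is off. The assumption is consistent.

Only D₁ conducts; I_R ≈ 4.1 mA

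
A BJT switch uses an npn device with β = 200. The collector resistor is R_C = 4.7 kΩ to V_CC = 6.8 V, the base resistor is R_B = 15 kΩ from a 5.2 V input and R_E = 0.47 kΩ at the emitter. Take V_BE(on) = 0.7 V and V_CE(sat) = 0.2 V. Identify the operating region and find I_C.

saturation; I_C ≈ 1.3 mA

Assume active: I_B = (5.2 − 0.7)/(15 + 201×0.47) = 0.0411 mA, I_C = β·I_B = 8.22 mA.
Then V_CE = 6.8 − 8.22×4.7 − 8.26×0.47 = -35.7 V < 0.2 V — the active assumption fails.
Re-solve with V_CE = 0.2 V. KCL at the emitter: V_E/R_E = (V_BB−0.7−V_E)/R_B + (V_CC−0.2−V_E)/R_C, giving V_E = 0.708 V.
I_C = (V_CC − 0.2 − V_E)/R_C = (6.6 − 0.708)/4.7 = 1.25 mA.
Check: I_B = (4.5 − 0.708)/15 = 0.253 mA, and β·I_B = 50.6 mA > I_C, confirming saturation.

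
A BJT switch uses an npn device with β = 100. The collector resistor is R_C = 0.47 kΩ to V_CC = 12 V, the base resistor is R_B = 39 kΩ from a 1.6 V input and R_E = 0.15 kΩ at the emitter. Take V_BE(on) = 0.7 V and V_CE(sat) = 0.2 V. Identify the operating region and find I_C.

Assume active. Base-emitter loop: I_B = (V_BB − V_BE)/(R_B + (β+1)R_E) = (1.6 − 0.7)/(39 + 101×0.15) = 0.0166 mA.
I_C = β·I_B = 100×0.0166 = 1.66 mA.
V_CE = V_CC − I_C·R_C − I_E·R_E = 12 − 1.66×0.47 − 1.68×0.15 = 11 V > V_CE(sat), so the active-region assumption holds.

active; I_C ≈ 1.7 mA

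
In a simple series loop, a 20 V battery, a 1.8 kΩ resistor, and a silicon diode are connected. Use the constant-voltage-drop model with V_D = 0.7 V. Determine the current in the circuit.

I ≈ 11 mA

KVL around the loop: 20 = V_D + I·R = 0.7 + I × 1.8 kΩ.
So I = (20 − 0.7) / 1.8 kΩ = 19.3 / 1.8 = 10.7 mA.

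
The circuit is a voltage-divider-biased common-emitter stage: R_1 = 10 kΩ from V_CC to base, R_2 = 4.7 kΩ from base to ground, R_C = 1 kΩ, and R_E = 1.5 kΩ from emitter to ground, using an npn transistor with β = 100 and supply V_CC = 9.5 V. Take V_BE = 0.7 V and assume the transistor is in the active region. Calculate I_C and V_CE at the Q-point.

Thevenize the base divider: V_Th = V_CC·R_2/(R_1+R_2) = 9.5×4.7/14.7 = 3.04 V, R_Th = R_1‖R_2 = 3.2 kΩ.
Base-emitter loop: V_Th = I_B·R_Th + V_BE + (β+1)I_B·R_E, so I_B = (3.04 − 0.7) / (3.2 + 101×1.5) = 0.0151 mA.
I_C = β·I_B = 100×0.0151 = 1.51 mA, and I_E = (β+1)I_B = 1.53 mA.
V_CE = V_CC − I_C·R_C − I_E·R_E = 9.5 − 1.51×1 − 1.53×1.5 = 5.7 V.
V_CE = 5.7 V > 0.2 V confirms active-region operation.

I_C ≈ 1.5 mA, V_CE ≈ 5.7 V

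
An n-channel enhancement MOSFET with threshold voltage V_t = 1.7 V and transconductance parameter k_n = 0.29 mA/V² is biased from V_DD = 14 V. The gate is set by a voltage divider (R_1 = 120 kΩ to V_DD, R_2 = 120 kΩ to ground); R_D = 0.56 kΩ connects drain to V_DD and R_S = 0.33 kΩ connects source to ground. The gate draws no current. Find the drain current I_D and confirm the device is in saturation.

V_G = V_DD·R_2/(R_1+R_2) = 14×120/240 = 7 V.
Assume saturation: I_D = (k_n/2)(V_GS − V_t)² with V_GS = V_G − I_D·R_S = 7 − 0.33·I_D.
Substituting gives 0.0158·I_D² − 1.51·I_D + 4.07 = 0, with roots I_D = 2.78 or 92.7 mA.
The root I_D = 92.7 mA gives V_GS = -23.6 V ≤ V_t, so take I_D = 2.78 mA.
Then V_GS = 6.08 V and V_DS = V_DD − I_D(R_D+R_S) = 14 − 2.78×0.89 = 11.5 V.
Saturation requires V_DS ≥ V_GS − V_t = 4.38 V; 11.5 ≥ 4.38 ✓.

I_D ≈ 2.8 mA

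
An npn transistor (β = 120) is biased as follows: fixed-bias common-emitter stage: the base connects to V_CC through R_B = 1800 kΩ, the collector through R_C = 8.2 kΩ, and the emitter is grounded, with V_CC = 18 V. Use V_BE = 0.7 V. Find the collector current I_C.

Base loop: V_CC = I_B·R_B + V_BE, so I_B = (18 − 0.7)/1800 kΩ = 0.00961 mA.
In the active region I_C = β·I_B = 120 × 0.00961 = 1.15 mA.
Collector loop: V_CE = V_CC − I_C·R_C = 18 − 1.15×8.2 = 8.54 V.
Since V_CE = 8.54 V > V_CE(sat) ≈ 0.2 V, the transistor is in the active region as assumed.

I_C ≈ 1.2 mA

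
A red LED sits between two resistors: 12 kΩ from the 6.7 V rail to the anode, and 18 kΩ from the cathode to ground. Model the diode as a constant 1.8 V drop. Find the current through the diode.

The two resistors are in series with the diode, so KVL gives 6.7 = I·12 + 1.8 + I·18.
I = (6.7 − 1.8) / (12 + 18) kΩ = 4.9 / 30 = 0.163 mA.

I ≈ 0.16 mA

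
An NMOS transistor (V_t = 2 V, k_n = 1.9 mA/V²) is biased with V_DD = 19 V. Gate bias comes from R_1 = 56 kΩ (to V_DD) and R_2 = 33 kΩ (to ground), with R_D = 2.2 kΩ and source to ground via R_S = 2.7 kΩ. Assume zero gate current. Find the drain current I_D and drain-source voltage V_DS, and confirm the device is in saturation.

I_D ≈ 1.4 mA, V_DS ≈ 12 V

V_G = V_DD·R_2/(R_1+R_2) = 19×33/89 = 7.04 V.
Assume saturation: I_D = (k_n/2)(V_GS − V_t)² with V_GS = V_G − I_D·R_S = 7.04 − 2.7·I_D.
Substituting gives 6.93·I_D² − 26.9·I_D + 24.2 = 0, with roots I_D = 1.42 or 2.47 mA.
The root I_D = 2.47 mA gives V_GS = 0.389 V ≤ V_t, so take I_D = 1.42 mA.
Then V_GS = 3.22 V and V_DS = V_DD − I_D(R_D+R_S) = 19 − 1.42×4.9 = 12.1 V.
Saturation requires V_DS ≥ V_GS − V_t = 1.22 V; 12.1 ≥ 1.22 ✓.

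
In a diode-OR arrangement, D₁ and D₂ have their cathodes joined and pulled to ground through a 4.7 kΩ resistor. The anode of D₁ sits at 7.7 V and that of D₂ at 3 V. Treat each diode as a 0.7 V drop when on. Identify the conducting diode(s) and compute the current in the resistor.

Assume both conduct. Then node N would need to be at both 7.7−0.7 = 7 V and 3−0.7 = 2.3 V, which is impossible.
Assume only D₁ conducts: V_N = 7.7 − 0.7 = 7 V, so I_R = 7/4.7 = 1.49 mA.
Check D₂: its anode-to-cathode voltage is 3 − 7 = -4 V < 0.7 V, so it is off. The assumption is consistent.

Only D₁ conducts; I_R ≈ 1.5 mA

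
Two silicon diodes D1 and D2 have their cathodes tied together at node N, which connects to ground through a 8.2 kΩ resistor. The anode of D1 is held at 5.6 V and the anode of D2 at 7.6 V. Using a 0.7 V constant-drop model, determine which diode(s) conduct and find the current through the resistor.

Assume both conduct. Then node N would need to be at both 5.6−0.7 = 4.9 V and 7.6−0.7 = 6.9 V, which is impossible.
Assume only D2 conducts: V_N = 7.6 − 0.7 = 6.9 V, so I_R = 6.9/8.2 = 0.841 mA.
Check D1: its anode-to-cathode voltage is 5.6 − 6.9 = -1.3 V < 0.7 V, so it is off. The assumption is consistent.

Only D2 conducts; I_R ≈ 0.84 mA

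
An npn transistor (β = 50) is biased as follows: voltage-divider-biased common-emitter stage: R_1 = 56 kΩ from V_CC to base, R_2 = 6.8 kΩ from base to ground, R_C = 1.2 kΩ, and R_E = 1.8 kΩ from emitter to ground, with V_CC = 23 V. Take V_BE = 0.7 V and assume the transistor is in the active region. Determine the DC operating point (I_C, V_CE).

I_C ≈ 0.91 mA, V_CE ≈ 20 V

Thevenize the base divider: V_Th = V_CC·R_2/(R_1+R_2) = 23×6.8/62.8 = 2.49 V, R_Th = R_1‖R_2 = 6.06 kΩ.
Base-emitter loop: V_Th = I_B·R_Th + V_BE + (β+1)I_B·R_E, so I_B = (2.49 − 0.7) / (6.06 + 51×1.8) = 0.0183 mA.
I_C = β·I_B = 50×0.0183 = 0.915 mA, and I_E = (β+1)I_B = 0.933 mA.
V_CE = V_CC − I_C·R_C − I_E·R_E = 23 − 0.915×1.2 − 0.933×1.8 = 20.2 V.
V_CE = 20.2 V > 0.2 V confirms active-region operation.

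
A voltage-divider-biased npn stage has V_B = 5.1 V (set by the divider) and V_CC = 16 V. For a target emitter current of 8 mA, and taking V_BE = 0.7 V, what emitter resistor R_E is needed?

R_E ≈ 0.55 kΩ

V_E = V_B − V_BE = 5.1 − 0.7 = 4.4 V.
R_E = V_E / I_E = 4.4 / 8 = 0.55 kΩ.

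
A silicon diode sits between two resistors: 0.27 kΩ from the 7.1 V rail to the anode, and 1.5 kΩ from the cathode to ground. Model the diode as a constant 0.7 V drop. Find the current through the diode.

I ≈ 3.6 mA

The two resistors are in series with the diode, so KVL gives 7.1 = I·0.27 + 0.7 + I·1.5.
I = (7.1 − 0.7) / (0.27 + 1.5) kΩ = 6.4 / 1.77 = 3.62 mA.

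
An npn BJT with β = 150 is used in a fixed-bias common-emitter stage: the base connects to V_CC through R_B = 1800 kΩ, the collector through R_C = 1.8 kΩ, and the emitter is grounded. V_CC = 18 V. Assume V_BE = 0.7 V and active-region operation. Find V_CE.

Base loop: V_CC = I_B·R_B + V_BE, so I_B = (18 − 0.7)/1800 kΩ = 0.00961 mA.
In the active region I_C = β·I_B = 150 × 0.00961 = 1.44 mA.
Collector loop: V_CE = V_CC − I_C·R_C = 18 − 1.44×1.8 = 15.4 V.
Since V_CE = 15.4 V > V_CE(sat) ≈ 0.2 V, the transistor is in the active region as assumed.

V_CE ≈ 15 V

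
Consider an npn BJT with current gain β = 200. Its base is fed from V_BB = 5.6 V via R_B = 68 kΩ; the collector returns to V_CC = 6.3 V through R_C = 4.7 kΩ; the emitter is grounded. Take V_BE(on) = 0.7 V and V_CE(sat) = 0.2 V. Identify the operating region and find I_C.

Assume active: I_B = (5.6 − 0.7)/68 = 0.0721 mA, giving I_C = β·I_B = 14.4 mA.
But then V_CE = 6.3 − 14.4×4.7 = -61.4 V < V_CE(sat) = 0.2 V — impossible in the active region.
So the transistor is saturated. With V_CE = 0.2 V, I_C = (V_CC − 0.2)/R_C = 6.1/4.7 = 1.3 mA.
Check: β·I_B = 14.4 mA > I_C = 1.3 mA, confirming saturation.

saturation; I_C ≈ 1.3 mA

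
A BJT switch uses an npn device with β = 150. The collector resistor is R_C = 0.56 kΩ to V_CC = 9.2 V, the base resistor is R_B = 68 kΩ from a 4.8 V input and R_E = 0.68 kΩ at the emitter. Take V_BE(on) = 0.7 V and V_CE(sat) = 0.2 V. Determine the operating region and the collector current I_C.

active; I_C ≈ 3.6 mA

Assume active. Base-emitter loop: I_B = (V_BB − V_BE)/(R_B + (β+1)R_E) = (4.8 − 0.7)/(68 + 151×0.68) = 0.024 mA.
I_C = β·I_B = 150×0.024 = 3.6 mA.
V_CE = V_CC − I_C·R_C − I_E·R_E = 9.2 − 3.6×0.56 − 3.63×0.68 = 4.72 V > V_CE(sat), so the active-region assumption holds.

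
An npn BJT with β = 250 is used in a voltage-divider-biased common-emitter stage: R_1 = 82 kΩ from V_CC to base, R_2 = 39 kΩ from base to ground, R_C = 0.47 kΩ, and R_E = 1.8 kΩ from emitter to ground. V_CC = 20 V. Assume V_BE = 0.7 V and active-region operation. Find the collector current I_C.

I_C ≈ 3 mA

Thevenize the base divider: V_Th = V_CC·R_2/(R_1+R_2) = 20×39/121 = 6.45 V, R_Th = R_1‖R_2 = 26.4 kΩ.
Base-emitter loop: V_Th = I_B·R_Th + V_BE + (β+1)I_B·R_E, so I_B = (6.45 − 0.7) / (26.4 + 251×1.8) = 0.012 mA.
I_C = β·I_B = 250×0.012 = 3 mA, and I_E = (β+1)I_B = 3.02 mA.
V_CE = V_CC − I_C·R_C − I_E·R_E = 20 − 3×0.47 − 3.02×1.8 = 13.2 V.
V_CE = 13.2 V > 0.2 V confirms active-region operation.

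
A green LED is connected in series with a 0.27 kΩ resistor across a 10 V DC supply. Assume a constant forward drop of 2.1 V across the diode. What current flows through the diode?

I ≈ 29 mA

KVL around the loop: 10 = V_D + I·R = 2.1 + I × 0.27 kΩ.
So I = (10 − 2.1) / 0.27 kΩ = 7.9 / 0.27 = 29.3 mA.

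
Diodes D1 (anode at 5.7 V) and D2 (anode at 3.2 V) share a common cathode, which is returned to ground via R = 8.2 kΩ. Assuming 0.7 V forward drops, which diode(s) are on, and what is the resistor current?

Only D1 conducts; I_R ≈ 0.61 mA

Assume both conduct. Then node N would need to be at both 5.7−0.7 = 5 V and 3.2−0.7 = 2.5 V, which is impossible.
Assume only D1 conducts: V_N = 5.7 − 0.7 = 5 V, so I_R = 5/8.2 = 0.61 mA.
Check D2: its anode-to-cathode voltage is 3.2 − 5 = -1.8 V < 0.7 V, so it is off. The assumption is consistent.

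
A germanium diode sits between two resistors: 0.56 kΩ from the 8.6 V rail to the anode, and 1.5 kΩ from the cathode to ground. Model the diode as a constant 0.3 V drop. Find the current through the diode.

The two resistors are in series with the diode, so KVL gives 8.6 = I·0.56 + 0.3 + I·1.5.
I = (8.6 − 0.3) / (0.56 + 1.5) kΩ = 8.3 / 2.06 = 4.03 mA.

I ≈ 4 mA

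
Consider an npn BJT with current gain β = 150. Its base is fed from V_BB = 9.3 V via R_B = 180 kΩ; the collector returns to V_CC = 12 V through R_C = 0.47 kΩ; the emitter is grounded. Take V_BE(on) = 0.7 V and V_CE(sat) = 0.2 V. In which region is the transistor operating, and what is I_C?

active; I_C ≈ 7.2 mA

Assume active. Base-emitter loop: I_B = (V_BB − V_BE)/R_B = (9.3 − 0.7)/180 = 0.0478 mA.
I_C = β·I_B = 150×0.0478 = 7.17 mA.
V_CE = V_CC − I_C·R_C = 12 − 7.17×0.47 = 8.63 V > V_CE(sat), so the active-region assumption holds.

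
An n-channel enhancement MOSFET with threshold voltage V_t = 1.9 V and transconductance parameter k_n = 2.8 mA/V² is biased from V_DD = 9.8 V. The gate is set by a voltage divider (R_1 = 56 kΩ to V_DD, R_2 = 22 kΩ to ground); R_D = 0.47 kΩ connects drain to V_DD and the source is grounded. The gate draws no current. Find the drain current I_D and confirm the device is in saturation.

V_G = V_DD·R_2/(R_1+R_2) = 9.8×22/78 = 2.76 V. With the source grounded, V_GS = V_G = 2.76 V.
Assume saturation: I_D = (k_n/2)(V_GS − V_t)² = (2.8/2)×(2.76 − 1.9)² = 1.4×0.864² = 1.05 mA.
V_DS = V_DD − I_D·R_D = 9.8 − 1.05×0.47 = 9.31 V.
Saturation requires V_DS ≥ V_GS − V_t = 0.864 V; 9.31 ≥ 0.864 ✓.

I_D ≈ 1 mA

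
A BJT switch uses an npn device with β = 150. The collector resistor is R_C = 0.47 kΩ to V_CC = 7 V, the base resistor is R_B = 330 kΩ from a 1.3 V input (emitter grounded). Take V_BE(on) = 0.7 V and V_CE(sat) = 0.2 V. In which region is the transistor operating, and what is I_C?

active; I_C ≈ 0.27 mA

Assume active. Base-emitter loop: I_B = (V_BB − V_BE)/R_B = (1.3 − 0.7)/330 = 0.00182 mA.
I_C = β·I_B = 150×0.00182 = 0.273 mA.
V_CE = V_CC − I_C·R_C = 7 − 0.273×0.47 = 6.87 V > V_CE(sat), so the active-region assumption holds.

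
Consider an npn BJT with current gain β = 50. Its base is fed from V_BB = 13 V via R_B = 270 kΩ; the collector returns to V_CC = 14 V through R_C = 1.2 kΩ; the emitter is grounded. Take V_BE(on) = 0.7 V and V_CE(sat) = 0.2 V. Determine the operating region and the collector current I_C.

active; I_C ≈ 2.3 mA

Assume active. Base-emitter loop: I_B = (V_BB − V_BE)/R_B = (13 − 0.7)/270 = 0.0456 mA.
I_C = β·I_B = 50×0.0456 = 2.28 mA.
V_CE = V_CC − I_C·R_C = 14 − 2.28×1.2 = 11.3 V > V_CE(sat), so the active-region assumption holds.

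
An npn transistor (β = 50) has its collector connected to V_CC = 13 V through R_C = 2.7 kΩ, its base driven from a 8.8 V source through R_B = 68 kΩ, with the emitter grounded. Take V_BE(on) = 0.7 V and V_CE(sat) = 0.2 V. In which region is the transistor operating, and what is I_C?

saturation; I_C ≈ 4.7 mA

Assume active: I_B = (8.8 − 0.7)/68 = 0.119 mA, giving I_C = β·I_B = 5.96 mA.
But then V_CE = 13 − 5.96×2.7 = -3.08 V < V_CE(sat) = 0.2 V — impossible in the active region.
So the transistor is saturated. With V_CE = 0.2 V, I_C = (V_CC − 0.2)/R_C = 12.8/2.7 = 4.74 mA.
Check: β·I_B = 5.96 mA > I_C = 4.74 mA, confirming saturation.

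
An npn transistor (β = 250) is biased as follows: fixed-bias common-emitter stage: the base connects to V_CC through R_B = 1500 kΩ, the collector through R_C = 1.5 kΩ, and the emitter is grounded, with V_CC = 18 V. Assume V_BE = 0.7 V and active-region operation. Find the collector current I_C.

I_C ≈ 2.9 mA

Base loop: V_CC = I_B·R_B + V_BE, so I_B = (18 − 0.7)/1500 kΩ = 0.0115 mA.
In the active region I_C = β·I_B = 250 × 0.0115 = 2.88 mA.
Collector loop: V_CE = V_CC − I_C·R_C = 18 − 2.88×1.5 = 13.7 V.
Since V_CE = 13.7 V > V_CE(sat) ≈ 0.2 V, the transistor is in the active region as assumed.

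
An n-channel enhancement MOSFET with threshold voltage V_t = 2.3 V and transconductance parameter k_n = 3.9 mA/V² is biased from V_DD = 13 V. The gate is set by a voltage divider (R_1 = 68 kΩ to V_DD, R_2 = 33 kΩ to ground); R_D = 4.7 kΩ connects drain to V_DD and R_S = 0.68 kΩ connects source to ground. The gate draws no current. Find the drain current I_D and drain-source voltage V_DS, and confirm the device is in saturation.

V_G = V_DD·R_2/(R_1+R_2) = 13×33/101 = 4.25 V.
Assume saturation: I_D = (k_n/2)(V_GS − V_t)² with V_GS = V_G − I_D·R_S = 4.25 − 0.68·I_D.
Substituting gives 0.902·I_D² − 6.16·I_D + 7.4 = 0, with roots I_D = 1.55 or 5.29 mA.
The root I_D = 5.29 mA gives V_GS = 0.654 V ≤ V_t, so take I_D = 1.55 mA.
Then V_GS = 3.19 V and V_DS = V_DD − I_D(R_D+R_S) = 13 − 1.55×5.38 = 4.65 V.
Saturation requires V_DS ≥ V_GS − V_t = 0.892 V; 4.65 ≥ 0.892 ✓.

I_D ≈ 1.6 mA, V_DS ≈ 4.7 V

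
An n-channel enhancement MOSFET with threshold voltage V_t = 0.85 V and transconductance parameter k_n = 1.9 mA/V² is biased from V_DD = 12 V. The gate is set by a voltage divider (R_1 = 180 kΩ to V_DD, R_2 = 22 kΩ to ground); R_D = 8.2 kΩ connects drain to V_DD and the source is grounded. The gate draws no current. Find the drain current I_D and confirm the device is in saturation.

I_D ≈ 0.2 mA

V_G = V_DD·R_2/(R_1+R_2) = 12×22/202 = 1.31 V. With the source grounded, V_GS = V_G = 1.31 V.
Assume saturation: I_D = (k_n/2)(V_GS − V_t)² = (1.9/2)×(1.31 − 0.85)² = 0.95×0.457² = 0.198 mA.
V_DS = V_DD − I_D·R_D = 12 − 0.198×8.2 = 10.4 V.
Saturation requires V_DS ≥ V_GS − V_t = 0.457 V; 10.4 ≥ 0.457 ✓.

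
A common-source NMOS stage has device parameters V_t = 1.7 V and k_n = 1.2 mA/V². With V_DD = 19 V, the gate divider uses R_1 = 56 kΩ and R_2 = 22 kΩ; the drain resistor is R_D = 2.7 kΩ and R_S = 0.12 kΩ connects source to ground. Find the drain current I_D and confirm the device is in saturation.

V_G = V_DD·R_2/(R_1+R_2) = 19×22/78 = 5.36 V.
Assume saturation: I_D = (k_n/2)(V_GS − V_t)² with V_GS = V_G − I_D·R_S = 5.36 − 0.12·I_D.
Substituting gives 0.00864·I_D² − 1.53·I_D + 8.03 = 0, with roots I_D = 5.43 or 171 mA.
The root I_D = 171 mA gives V_GS = -15.2 V ≤ V_t, so take I_D = 5.43 mA.
Then V_GS = 4.71 V and V_DS = V_DD − I_D(R_D+R_S) = 19 − 5.43×2.82 = 3.69 V.
Saturation requires V_DS ≥ V_GS − V_t = 3.01 V; 3.69 ≥ 3.01 ✓.

I_D ≈ 5.4 mA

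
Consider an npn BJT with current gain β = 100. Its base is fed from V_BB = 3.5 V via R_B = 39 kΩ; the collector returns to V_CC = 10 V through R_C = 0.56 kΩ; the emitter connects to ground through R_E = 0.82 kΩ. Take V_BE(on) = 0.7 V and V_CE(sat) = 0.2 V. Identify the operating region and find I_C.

active; I_C ≈ 2.3 mA

Assume active. Base-emitter loop: I_B = (V_BB − V_BE)/(R_B + (β+1)R_E) = (3.5 − 0.7)/(39 + 101×0.82) = 0.023 mA.
I_C = β·I_B = 100×0.023 = 2.3 mA.
V_CE = V_CC − I_C·R_C − I_E·R_E = 10 − 2.3×0.56 − 2.32×0.82 = 6.81 V > V_CE(sat), so the active-region assumption holds.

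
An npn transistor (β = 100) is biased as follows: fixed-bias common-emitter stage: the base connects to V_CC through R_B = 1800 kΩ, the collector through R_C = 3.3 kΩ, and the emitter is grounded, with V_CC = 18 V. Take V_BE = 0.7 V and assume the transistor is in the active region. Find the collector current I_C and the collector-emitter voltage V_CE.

Base loop: V_CC = I_B·R_B + V_BE, so I_B = (18 − 0.7)/1800 kΩ = 0.00961 mA.
In the active region I_C = β·I_B = 100 × 0.00961 = 0.961 mA.
Collector loop: V_CE = V_CC − I_C·R_C = 18 − 0.961×3.3 = 14.8 V.
Since V_CE = 14.8 V > V_CE(sat) ≈ 0.2 V, the transistor is in the active region as assumed.

I_C ≈ 0.96 mA, V_CE ≈ 15 V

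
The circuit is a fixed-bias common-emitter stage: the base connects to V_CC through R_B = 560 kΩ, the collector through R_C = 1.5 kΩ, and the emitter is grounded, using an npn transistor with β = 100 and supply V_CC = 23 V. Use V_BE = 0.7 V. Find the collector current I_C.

Base loop: V_CC = I_B·R_B + V_BE, so I_B = (23 − 0.7)/560 kΩ = 0.0398 mA.
In the active region I_C = β·I_B = 100 × 0.0398 = 3.98 mA.
Collector loop: V_CE = V_CC − I_C·R_C = 23 − 3.98×1.5 = 17 V.
Since V_CE = 17 V > V_CE(sat) ≈ 0.2 V, the transistor is in the active region as assumed.

I_C ≈ 4 mA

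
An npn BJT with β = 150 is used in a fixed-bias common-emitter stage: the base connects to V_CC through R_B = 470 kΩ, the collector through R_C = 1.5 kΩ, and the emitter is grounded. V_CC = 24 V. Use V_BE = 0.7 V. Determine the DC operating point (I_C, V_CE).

Base loop: V_CC = I_B·R_B + V_BE, so I_B = (24 − 0.7)/470 kΩ = 0.0496 mA.
In the active region I_C = β·I_B = 150 × 0.0496 = 7.44 mA.
Collector loop: V_CE = V_CC − I_C·R_C = 24 − 7.44×1.5 = 12.8 V.
Since V_CE = 12.8 V > V_CE(sat) ≈ 0.2 V, the transistor is in the active region as assumed.

I_C ≈ 7.4 mA, V_CE ≈ 13 V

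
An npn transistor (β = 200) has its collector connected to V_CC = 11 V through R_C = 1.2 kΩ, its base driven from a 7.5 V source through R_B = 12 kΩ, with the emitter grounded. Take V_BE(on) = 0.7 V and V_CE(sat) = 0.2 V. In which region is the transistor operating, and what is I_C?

Assume active: I_B = (7.5 − 0.7)/12 = 0.567 mA, giving I_C = β·I_B = 113 mA.
But then V_CE = 11 − 113×1.2 = -125 V < V_CE(sat) = 0.2 V — impossible in the active region.
So the transistor is saturated. With V_CE = 0.2 V, I_C = (V_CC − 0.2)/R_C = 10.8/1.2 = 9 mA.
Check: β·I_B = 113 mA > I_C = 9 mA, confirming saturation.

saturation; I_C ≈ 9 mA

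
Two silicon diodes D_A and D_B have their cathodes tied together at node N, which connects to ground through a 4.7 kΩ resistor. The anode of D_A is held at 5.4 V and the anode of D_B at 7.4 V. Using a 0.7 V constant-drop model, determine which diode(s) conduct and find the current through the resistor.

Assume both conduct. Then node N would need to be at both 5.4−0.7 = 4.7 V and 7.4−0.7 = 6.7 V, which is impossible.
Assume only D_B conducts: V_N = 7.4 − 0.7 = 6.7 V, so I_R = 6.7/4.7 = 1.43 mA.
Check D_A: its anode-to-cathode voltage is 5.4 − 6.7 = -1.3 V < 0.7 V, so it is off. The assumption is consistent.

Only D_B conducts; I_R ≈ 1.4 mA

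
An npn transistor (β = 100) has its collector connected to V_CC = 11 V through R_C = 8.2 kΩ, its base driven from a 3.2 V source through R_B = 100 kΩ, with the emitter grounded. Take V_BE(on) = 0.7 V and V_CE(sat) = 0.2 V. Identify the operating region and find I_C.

Assume active: I_B = (3.2 − 0.7)/100 = 0.025 mA, giving I_C = β·I_B = 2.5 mA.
But then V_CE = 11 − 2.5×8.2 = -9.5 V < V_CE(sat) = 0.2 V — impossible in the active region.
So the transistor is saturated. With V_CE = 0.2 V, I_C = (V_CC − 0.2)/R_C = 10.8/8.2 = 1.32 mA.
Check: β·I_B = 2.5 mA > I_C = 1.32 mA, confirming saturation.

saturation; I_C ≈ 1.3 mA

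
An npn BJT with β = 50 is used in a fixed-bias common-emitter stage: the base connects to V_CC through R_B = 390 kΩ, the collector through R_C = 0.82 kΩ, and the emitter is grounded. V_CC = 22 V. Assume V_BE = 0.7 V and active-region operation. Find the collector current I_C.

I_C ≈ 2.7 mA

Base loop: V_CC = I_B·R_B + V_BE, so I_B = (22 − 0.7)/390 kΩ = 0.0546 mA.
In the active region I_C = β·I_B = 50 × 0.0546 = 2.73 mA.
Collector loop: V_CE = V_CC − I_C·R_C = 22 − 2.73×0.82 = 19.8 V.
Since V_CE = 19.8 V > V_CE(sat) ≈ 0.2 V, the transistor is in the active region as assumed.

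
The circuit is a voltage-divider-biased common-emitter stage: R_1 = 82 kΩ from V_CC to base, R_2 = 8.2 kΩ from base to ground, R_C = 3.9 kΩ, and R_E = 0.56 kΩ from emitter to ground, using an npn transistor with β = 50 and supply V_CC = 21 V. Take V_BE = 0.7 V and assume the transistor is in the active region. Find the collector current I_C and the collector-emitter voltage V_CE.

I_C ≈ 1.7 mA, V_CE ≈ 13 V

Thevenize the base divider: V_Th = V_CC·R_2/(R_1+R_2) = 21×8.2/90.2 = 1.91 V, R_Th = R_1‖R_2 = 7.45 kΩ.
Base-emitter loop: V_Th = I_B·R_Th + V_BE + (β+1)I_B·R_E, so I_B = (1.91 − 0.7) / (7.45 + 51×0.56) = 0.0336 mA.
I_C = β·I_B = 50×0.0336 = 1.68 mA, and I_E = (β+1)I_B = 1.71 mA.
V_CE = V_CC − I_C·R_C − I_E·R_E = 21 − 1.68×3.9 − 1.71×0.56 = 13.5 V.
V_CE = 13.5 V > 0.2 V confirms active-region operation.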